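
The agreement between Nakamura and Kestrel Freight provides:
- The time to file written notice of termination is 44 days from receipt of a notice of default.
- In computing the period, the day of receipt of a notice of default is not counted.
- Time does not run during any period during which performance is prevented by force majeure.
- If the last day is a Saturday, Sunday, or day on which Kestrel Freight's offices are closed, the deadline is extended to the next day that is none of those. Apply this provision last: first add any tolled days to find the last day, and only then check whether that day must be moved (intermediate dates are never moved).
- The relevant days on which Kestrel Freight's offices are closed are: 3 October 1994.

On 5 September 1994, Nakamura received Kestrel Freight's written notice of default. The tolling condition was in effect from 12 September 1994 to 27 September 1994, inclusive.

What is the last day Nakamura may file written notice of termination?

44 days after 5 September 1994 is October 19, 1994.
From September 12, 1994 through September 27, 1994 inclusive is 16 days; tolling adds 16 days: October 19, 1994 + 16 days = November 4, 1994.
November 4, 1994 is a Friday and not a day on which Kestrel Freight's offices are closed, so no extension applies.

November 4, 1994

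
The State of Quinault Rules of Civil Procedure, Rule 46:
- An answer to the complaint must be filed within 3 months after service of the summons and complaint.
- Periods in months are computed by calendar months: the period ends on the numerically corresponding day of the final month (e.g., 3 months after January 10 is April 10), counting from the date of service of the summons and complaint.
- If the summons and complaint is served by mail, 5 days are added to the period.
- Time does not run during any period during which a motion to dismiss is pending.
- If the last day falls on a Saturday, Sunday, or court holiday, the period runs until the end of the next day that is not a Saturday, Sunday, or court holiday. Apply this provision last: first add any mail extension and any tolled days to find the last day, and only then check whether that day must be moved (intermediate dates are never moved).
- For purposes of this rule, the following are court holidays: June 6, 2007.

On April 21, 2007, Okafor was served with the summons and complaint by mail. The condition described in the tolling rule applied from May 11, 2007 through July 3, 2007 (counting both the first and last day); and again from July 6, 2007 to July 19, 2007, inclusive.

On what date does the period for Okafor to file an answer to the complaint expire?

October 2, 2007

3 months after April 21, 2007 is July 21, 2007.
Service was by mail, adding 5 days: July 21, 2007 + 5 days = July 26, 2007.
From May 11, 2007 through July 3, 2007 inclusive is 54 days; tolling adds 54 days: July 26, 2007 + 54 days = September 18, 2007.
From July 6, 2007 through July 19, 2007 inclusive is 14 days; tolling adds 14 days: September 18, 2007 + 14 days = October 2, 2007.
October 2, 2007 is a Tuesday and not a court holiday, so no extension applies.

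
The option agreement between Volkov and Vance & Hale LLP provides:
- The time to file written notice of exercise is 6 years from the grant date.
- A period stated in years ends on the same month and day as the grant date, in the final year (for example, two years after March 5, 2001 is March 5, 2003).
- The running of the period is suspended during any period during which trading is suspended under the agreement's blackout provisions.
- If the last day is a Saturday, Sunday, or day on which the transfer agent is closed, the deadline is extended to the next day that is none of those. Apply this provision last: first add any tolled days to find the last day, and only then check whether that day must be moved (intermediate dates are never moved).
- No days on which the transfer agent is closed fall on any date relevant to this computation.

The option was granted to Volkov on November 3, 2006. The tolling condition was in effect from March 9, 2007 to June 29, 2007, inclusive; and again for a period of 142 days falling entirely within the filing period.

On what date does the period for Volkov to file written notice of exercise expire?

July 16, 2013

6 years after November 3, 2006 is November 3, 2012.
From March 9, 2007 through June 29, 2007 inclusive is 113 days; tolling adds 113 days: November 3, 2012 + 113 days = February 24, 2013.
Tolling adds 142 days: February 24, 2013 + 142 days = July 16, 2013.
July 16, 2013 is a Tuesday and not a day on which the transfer agent is closed, so no extension applies.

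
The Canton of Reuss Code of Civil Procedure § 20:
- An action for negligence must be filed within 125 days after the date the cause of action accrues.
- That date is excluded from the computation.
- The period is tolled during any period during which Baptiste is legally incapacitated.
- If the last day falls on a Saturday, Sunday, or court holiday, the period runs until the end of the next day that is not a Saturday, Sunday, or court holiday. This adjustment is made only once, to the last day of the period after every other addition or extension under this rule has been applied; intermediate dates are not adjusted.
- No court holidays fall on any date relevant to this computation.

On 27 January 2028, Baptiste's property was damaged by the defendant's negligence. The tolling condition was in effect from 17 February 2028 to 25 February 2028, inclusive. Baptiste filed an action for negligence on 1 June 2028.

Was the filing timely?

Yes

125 days after 27 January 2028 is May 31, 2028.
From February 17, 2028 through February 25, 2028 inclusive is 9 days; tolling adds 9 days: May 31, 2028 + 9 days = June 9, 2028.
June 9, 2028 is a Friday and not a court holiday, so no extension applies.
The deadline is June 9, 2028; the filing on June 1, 2028 is on or before that date.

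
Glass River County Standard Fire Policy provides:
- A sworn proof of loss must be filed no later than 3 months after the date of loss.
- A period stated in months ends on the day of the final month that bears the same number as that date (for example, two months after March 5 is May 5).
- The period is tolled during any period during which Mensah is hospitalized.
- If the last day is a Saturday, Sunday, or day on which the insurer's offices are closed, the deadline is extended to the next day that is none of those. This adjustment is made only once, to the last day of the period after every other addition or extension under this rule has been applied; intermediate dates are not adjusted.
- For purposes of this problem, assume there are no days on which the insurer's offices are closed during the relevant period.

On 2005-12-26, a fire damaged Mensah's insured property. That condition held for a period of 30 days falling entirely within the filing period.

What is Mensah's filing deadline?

3 months after 2005-12-26 is March 26, 2006.
Tolling adds 30 days: March 26, 2006 + 30 days = April 25, 2006.
April 25, 2006 is a Tuesday and not a day on which the insurer's offices are closed, so no extension applies.

April 25, 2006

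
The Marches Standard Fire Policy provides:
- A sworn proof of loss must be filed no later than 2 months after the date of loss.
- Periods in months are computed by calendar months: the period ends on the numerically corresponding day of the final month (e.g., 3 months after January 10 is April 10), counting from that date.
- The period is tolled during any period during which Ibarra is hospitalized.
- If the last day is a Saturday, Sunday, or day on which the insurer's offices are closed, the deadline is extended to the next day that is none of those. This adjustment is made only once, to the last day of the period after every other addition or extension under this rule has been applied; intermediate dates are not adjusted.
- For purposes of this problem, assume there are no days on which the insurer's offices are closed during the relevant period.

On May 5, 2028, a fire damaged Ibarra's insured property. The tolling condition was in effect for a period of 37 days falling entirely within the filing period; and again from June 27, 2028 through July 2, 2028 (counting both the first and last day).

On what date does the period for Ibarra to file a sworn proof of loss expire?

August 17, 2028

2 months after May 5, 2028 is July 5, 2028.
Tolling adds 37 days: July 5, 2028 + 37 days = August 11, 2028.
From June 27, 2028 through July 2, 2028 inclusive is 6 days; tolling adds 6 days: August 11, 2028 + 6 days = August 17, 2028.
August 17, 2028 is a Thursday and not a day on which the insurer's offices are closed, so no extension applies.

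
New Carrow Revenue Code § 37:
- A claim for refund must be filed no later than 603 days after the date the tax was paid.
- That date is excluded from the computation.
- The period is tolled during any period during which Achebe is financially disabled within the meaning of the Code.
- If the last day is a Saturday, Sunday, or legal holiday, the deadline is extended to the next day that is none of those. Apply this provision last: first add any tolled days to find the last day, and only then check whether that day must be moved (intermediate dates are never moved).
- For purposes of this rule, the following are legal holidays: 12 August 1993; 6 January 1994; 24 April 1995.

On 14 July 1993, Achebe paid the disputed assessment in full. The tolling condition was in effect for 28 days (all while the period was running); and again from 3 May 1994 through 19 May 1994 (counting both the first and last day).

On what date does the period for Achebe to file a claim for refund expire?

April 25, 1995

603 days after 14 July 1993 is March 9, 1995.
Tolling adds 28 days: March 9, 1995 + 28 days = April 6, 1995.
From May 3, 1994 through May 19, 1994 inclusive is 17 days; tolling adds 17 days: April 6, 1995 + 17 days = April 23, 1995.
April 23, 1995 is Sunday; April 24, 1995 is a listed holiday. The next qualifying day is April 25, 1995.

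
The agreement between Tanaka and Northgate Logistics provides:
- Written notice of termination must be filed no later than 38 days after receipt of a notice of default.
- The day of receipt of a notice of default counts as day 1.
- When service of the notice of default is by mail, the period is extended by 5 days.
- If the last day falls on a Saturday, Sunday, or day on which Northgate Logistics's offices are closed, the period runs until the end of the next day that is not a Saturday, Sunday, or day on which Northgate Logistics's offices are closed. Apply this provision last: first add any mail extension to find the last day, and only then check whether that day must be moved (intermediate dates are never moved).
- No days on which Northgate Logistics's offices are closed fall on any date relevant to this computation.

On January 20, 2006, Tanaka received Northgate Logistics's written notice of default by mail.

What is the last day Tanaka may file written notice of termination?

March 3, 2006

Counting January 20, 2006 as day 1, day 38 is February 26, 2006.
Service was by mail, adding 5 days: February 26, 2006 + 5 days = March 3, 2006.
March 3, 2006 is a Friday and not a day on which Northgate Logistics's offices are closed, so no extension applies.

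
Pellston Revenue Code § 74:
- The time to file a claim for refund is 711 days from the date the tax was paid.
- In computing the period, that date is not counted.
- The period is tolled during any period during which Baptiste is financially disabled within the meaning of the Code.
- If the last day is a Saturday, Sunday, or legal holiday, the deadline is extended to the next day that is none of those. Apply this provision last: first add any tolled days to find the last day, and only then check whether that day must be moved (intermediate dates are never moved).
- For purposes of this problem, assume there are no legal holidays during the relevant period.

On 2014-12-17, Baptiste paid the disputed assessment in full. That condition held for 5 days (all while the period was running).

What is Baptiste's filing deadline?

December 2, 2016

711 days after 2014-12-17 is November 27, 2016.
Tolling adds 5 days: November 27, 2016 + 5 days = December 2, 2016.
December 2, 2016 is a Friday and not a legal holiday, so no extension applies.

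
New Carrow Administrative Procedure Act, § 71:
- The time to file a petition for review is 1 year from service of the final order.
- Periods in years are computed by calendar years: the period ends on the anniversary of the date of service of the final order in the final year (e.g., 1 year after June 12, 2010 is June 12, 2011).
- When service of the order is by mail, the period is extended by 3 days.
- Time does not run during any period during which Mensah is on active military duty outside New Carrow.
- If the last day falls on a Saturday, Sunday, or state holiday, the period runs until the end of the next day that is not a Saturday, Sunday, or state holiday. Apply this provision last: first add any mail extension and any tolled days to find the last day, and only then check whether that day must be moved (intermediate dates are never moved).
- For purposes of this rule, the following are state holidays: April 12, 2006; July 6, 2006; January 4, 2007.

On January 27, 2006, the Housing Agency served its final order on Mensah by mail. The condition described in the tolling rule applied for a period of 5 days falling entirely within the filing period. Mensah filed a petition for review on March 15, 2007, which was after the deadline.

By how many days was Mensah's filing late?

38 days

1 year after January 27, 2006 is January 27, 2007.
Service was by mail, adding 3 days: January 27, 2007 + 3 days = January 30, 2007.
Tolling adds 5 days: January 30, 2007 + 5 days = February 4, 2007.
February 4, 2007 is Sunday. The next qualifying day is February 5, 2007.
The deadline is February 5, 2007; from February 5, 2007 to March 15, 2007 is 38 days.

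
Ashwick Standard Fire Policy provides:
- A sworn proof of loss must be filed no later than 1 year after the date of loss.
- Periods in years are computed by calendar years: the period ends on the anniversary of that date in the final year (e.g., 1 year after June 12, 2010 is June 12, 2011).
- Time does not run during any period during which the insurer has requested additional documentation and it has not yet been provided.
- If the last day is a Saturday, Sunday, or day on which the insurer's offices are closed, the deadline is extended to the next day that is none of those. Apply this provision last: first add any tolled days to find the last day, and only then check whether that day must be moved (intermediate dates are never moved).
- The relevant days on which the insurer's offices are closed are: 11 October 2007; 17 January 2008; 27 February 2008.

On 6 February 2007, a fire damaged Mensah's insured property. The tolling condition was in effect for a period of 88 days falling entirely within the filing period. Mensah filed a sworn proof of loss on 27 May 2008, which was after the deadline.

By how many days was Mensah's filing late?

1 year after 6 February 2007 is February 6, 2008.
Tolling adds 88 days: February 6, 2008 + 88 days = May 4, 2008.
May 4, 2008 is Sunday. The next qualifying day is May 5, 2008.
The deadline is May 5, 2008; from May 5, 2008 to May 27, 2008 is 22 days.

22 days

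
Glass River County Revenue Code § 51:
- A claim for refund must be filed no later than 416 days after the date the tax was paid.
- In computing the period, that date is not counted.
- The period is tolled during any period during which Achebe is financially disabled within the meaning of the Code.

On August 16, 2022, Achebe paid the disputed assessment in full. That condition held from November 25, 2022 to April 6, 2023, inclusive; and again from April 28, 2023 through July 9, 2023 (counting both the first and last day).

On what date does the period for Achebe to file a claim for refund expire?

April 29, 2024

416 days after August 16, 2022 is October 6, 2023.
From November 25, 2022 through April 6, 2023 inclusive is 133 days; tolling adds 133 days: October 6, 2023 + 133 days = February 16, 2024.
From April 28, 2023 through July 9, 2023 inclusive is 73 days; tolling adds 73 days: February 16, 2024 + 73 days = April 29, 2024.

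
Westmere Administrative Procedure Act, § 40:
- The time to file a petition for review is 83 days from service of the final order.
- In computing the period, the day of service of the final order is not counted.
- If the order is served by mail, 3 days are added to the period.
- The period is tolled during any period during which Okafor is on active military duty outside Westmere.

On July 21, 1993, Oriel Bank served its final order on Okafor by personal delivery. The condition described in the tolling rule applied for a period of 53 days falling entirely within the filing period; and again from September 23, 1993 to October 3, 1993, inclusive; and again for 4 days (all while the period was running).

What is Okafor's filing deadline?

December 19, 1993

83 days after July 21, 1993 is October 12, 1993.
Service was not by mail, so no mail extension applies.
Tolling adds 53 days: October 12, 1993 + 53 days = December 4, 1993.
From September 23, 1993 through October 3, 1993 inclusive is 11 days; tolling adds 11 days: December 4, 1993 + 11 days = December 15, 1993.
Tolling adds 4 days: December 15, 1993 + 4 days = December 19, 1993.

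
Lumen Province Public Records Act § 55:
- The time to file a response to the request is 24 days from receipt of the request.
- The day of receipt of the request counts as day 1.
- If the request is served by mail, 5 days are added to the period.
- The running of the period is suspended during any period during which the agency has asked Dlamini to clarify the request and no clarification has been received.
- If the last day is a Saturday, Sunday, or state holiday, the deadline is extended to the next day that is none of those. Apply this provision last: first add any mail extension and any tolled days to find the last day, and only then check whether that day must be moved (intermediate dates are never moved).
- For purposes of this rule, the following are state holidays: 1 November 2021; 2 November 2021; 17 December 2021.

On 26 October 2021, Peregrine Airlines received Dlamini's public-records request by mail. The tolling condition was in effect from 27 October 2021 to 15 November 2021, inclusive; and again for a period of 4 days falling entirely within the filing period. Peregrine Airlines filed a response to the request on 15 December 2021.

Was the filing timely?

Counting 26 October 2021 as day 1, day 24 is November 18, 2021.
Service was by mail, adding 5 days: November 18, 2021 + 5 days = November 23, 2021.
From October 27, 2021 through November 15, 2021 inclusive is 20 days; tolling adds 20 days: November 23, 2021 + 20 days = December 13, 2021.
Tolling adds 4 days: December 13, 2021 + 4 days = December 17, 2021.
December 17, 2021 is a listed holiday; December 18, 2021 is Saturday; December 19, 2021 is Sunday. The next qualifying day is December 20, 2021.
The deadline is December 20, 2021; the filing on December 15, 2021 is on or before that date.

Yes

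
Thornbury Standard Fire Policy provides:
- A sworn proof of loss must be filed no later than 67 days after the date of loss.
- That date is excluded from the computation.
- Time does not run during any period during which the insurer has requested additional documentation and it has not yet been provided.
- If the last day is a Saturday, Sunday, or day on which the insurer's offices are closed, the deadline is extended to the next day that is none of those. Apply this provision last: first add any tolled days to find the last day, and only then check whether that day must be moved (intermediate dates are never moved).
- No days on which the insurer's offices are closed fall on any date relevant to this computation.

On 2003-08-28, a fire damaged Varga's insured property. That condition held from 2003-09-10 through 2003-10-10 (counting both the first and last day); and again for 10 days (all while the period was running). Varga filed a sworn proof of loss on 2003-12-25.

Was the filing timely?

No

67 days after 2003-08-28 is November 3, 2003.
From September 10, 2003 through October 10, 2003 inclusive is 31 days; tolling adds 31 days: November 3, 2003 + 31 days = December 4, 2003.
Tolling adds 10 days: December 4, 2003 + 10 days = December 14, 2003.
December 14, 2003 is Sunday. The next qualifying day is December 15, 2003.
The deadline is December 15, 2003; the filing on December 25, 2003 is after that date.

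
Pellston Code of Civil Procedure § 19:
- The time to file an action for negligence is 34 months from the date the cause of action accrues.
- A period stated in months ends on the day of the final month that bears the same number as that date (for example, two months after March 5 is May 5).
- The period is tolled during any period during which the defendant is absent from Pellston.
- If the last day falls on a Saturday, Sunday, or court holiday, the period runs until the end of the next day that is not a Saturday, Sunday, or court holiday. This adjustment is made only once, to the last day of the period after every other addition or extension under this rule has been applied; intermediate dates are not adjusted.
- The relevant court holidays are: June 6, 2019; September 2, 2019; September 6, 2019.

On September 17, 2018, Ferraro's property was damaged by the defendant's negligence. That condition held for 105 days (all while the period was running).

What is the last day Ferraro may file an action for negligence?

November 1, 2021

34 months after September 17, 2018 is July 17, 2021.
Tolling adds 105 days: July 17, 2021 + 105 days = October 30, 2021.
October 30, 2021 is Saturday; October 31, 2021 is Sunday. The next qualifying day is November 1, 2021.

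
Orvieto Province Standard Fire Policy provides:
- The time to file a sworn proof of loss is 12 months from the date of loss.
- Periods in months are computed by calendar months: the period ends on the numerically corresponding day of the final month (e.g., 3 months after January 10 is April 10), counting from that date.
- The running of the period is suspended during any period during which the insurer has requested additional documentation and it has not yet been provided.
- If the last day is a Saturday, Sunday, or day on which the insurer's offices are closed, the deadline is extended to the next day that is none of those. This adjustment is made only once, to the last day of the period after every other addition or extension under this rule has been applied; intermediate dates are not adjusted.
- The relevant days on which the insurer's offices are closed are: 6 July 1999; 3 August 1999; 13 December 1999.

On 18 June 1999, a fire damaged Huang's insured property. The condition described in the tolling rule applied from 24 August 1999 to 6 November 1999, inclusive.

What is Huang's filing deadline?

September 1, 2000

12 months after 18 June 1999 is June 18, 2000.
From August 24, 1999 through November 6, 1999 inclusive is 75 days; tolling adds 75 days: June 18, 2000 + 75 days = September 1, 2000.
September 1, 2000 is a Friday and not a day on which the insurer's offices are closed, so no extension applies.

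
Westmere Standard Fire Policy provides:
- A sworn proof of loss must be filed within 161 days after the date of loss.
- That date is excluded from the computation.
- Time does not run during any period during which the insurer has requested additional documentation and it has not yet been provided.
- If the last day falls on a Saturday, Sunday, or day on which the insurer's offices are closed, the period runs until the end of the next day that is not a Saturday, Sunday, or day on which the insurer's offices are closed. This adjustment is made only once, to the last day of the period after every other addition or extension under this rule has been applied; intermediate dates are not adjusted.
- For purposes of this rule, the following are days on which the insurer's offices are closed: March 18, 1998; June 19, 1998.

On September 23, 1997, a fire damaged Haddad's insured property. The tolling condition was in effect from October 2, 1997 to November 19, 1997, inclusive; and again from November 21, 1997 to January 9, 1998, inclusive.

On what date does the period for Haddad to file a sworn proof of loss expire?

161 days after September 23, 1997 is March 3, 1998.
From October 2, 1997 through November 19, 1997 inclusive is 49 days; tolling adds 49 days: March 3, 1998 + 49 days = April 21, 1998.
From November 21, 1997 through January 9, 1998 inclusive is 50 days; tolling adds 50 days: April 21, 1998 + 50 days = June 10, 1998.
June 10, 1998 is a Wednesday and not a day on which the insurer's offices are closed, so no extension applies.

June 10, 1998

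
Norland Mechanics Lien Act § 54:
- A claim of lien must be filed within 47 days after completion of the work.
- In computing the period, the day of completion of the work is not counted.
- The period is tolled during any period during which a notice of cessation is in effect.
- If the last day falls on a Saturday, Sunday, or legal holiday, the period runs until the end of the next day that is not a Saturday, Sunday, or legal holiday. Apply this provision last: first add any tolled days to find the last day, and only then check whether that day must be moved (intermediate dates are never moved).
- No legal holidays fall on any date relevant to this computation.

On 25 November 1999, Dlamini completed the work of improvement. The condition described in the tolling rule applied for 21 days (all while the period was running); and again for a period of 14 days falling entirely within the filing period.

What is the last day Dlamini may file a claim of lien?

47 days after 25 November 1999 is January 11, 2000.
Tolling adds 21 days: January 11, 2000 + 21 days = February 1, 2000.
Tolling adds 14 days: February 1, 2000 + 14 days = February 15, 2000.
February 15, 2000 is a Tuesday and not a legal holiday, so no extension applies.

February 15, 2000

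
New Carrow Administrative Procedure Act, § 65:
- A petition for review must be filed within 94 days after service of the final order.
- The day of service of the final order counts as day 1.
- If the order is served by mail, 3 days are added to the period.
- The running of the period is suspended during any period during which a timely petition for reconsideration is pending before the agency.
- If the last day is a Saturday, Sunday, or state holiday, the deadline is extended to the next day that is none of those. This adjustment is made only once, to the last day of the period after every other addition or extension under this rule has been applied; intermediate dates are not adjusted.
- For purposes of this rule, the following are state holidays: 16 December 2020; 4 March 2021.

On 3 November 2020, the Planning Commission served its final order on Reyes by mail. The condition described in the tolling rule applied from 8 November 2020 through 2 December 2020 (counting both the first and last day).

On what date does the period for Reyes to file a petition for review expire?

Counting 3 November 2020 as day 1, day 94 is February 4, 2021.
Service was by mail, adding 3 days: February 4, 2021 + 3 days = February 7, 2021.
From November 8, 2020 through December 2, 2020 inclusive is 25 days; tolling adds 25 days: February 7, 2021 + 25 days = March 4, 2021.
March 4, 2021 is a listed holiday. The next qualifying day is March 5, 2021.

March 5, 2021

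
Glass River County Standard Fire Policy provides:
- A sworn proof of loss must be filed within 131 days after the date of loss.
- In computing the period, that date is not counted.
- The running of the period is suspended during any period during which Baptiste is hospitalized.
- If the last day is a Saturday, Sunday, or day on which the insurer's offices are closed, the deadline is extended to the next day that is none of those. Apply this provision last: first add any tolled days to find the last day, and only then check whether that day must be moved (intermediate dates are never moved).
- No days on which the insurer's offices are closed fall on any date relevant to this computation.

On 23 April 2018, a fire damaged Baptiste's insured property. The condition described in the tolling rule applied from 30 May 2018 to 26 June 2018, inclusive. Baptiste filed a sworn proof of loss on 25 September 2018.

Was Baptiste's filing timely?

Yes

131 days after 23 April 2018 is September 1, 2018.
From May 30, 2018 through June 26, 2018 inclusive is 28 days; tolling adds 28 days: September 1, 2018 + 28 days = September 29, 2018.
September 29, 2018 is Saturday; September 30, 2018 is Sunday. The next qualifying day is October 1, 2018.
The deadline is October 1, 2018; the filing on September 25, 2018 is on or before that date.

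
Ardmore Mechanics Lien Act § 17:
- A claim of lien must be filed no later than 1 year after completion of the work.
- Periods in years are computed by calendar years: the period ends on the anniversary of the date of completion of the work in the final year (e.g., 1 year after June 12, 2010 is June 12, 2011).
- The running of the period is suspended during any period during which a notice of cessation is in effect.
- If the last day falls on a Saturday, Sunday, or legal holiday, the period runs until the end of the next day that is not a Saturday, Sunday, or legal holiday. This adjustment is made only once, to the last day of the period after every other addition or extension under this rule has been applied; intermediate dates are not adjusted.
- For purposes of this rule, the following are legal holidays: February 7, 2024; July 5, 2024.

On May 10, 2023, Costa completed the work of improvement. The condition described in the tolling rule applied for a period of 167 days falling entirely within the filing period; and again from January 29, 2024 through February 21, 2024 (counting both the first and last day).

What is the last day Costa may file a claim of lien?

1 year after May 10, 2023 is May 10, 2024.
Tolling adds 167 days: May 10, 2024 + 167 days = October 24, 2024.
From January 29, 2024 through February 21, 2024 inclusive is 24 days; tolling adds 24 days: October 24, 2024 + 24 days = November 17, 2024.
November 17, 2024 is Sunday. The next qualifying day is November 18, 2024.

November 18, 2024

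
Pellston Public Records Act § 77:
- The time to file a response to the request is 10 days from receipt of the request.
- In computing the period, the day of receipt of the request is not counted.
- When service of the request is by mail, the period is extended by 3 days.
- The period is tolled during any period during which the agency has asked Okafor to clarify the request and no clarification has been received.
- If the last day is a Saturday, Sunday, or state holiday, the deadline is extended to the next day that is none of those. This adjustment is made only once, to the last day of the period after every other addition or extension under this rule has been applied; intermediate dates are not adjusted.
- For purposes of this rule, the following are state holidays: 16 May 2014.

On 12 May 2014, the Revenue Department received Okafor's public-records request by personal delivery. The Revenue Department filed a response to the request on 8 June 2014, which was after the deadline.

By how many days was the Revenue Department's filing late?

10 days after 12 May 2014 is May 22, 2014.
Service was not by mail, so no mail extension applies.
May 22, 2014 is a Thursday and not a state holiday, so no extension applies.
The deadline is May 22, 2014; from May 22, 2014 to June 8, 2014 is 17 days.

17 days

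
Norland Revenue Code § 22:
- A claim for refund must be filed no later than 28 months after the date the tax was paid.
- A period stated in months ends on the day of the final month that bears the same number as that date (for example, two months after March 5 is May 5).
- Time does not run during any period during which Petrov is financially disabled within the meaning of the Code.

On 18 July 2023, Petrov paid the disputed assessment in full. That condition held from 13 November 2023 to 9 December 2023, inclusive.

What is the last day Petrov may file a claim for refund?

28 months after 18 July 2023 is November 18, 2025.
From November 13, 2023 through December 9, 2023 inclusive is 27 days; tolling adds 27 days: November 18, 2025 + 27 days = December 15, 2025.

December 15, 2025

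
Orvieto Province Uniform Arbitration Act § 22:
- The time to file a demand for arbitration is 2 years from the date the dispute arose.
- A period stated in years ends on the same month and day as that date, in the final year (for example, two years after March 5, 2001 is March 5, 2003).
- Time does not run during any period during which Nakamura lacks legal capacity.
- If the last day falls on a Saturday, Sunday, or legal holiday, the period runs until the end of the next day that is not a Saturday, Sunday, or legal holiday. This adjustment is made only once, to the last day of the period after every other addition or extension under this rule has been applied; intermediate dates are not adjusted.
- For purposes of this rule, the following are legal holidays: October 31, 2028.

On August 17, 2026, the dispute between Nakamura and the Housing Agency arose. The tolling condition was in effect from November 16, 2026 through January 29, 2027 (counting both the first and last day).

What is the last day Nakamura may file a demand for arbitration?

2 years after August 17, 2026 is August 17, 2028.
From November 16, 2026 through January 29, 2027 inclusive is 75 days; tolling adds 75 days: August 17, 2028 + 75 days = October 31, 2028.
October 31, 2028 is a listed holiday. The next qualifying day is November 1, 2028.

November 1, 2028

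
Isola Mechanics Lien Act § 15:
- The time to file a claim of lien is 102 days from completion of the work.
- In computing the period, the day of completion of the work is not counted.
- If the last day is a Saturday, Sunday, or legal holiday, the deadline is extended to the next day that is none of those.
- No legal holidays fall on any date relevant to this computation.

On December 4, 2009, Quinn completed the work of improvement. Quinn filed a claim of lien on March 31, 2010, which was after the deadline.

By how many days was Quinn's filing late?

102 days after December 4, 2009 is March 16, 2010.
March 16, 2010 is a Tuesday and not a legal holiday, so no extension applies.
The deadline is March 16, 2010; from March 16, 2010 to March 31, 2010 is 15 days.

15 days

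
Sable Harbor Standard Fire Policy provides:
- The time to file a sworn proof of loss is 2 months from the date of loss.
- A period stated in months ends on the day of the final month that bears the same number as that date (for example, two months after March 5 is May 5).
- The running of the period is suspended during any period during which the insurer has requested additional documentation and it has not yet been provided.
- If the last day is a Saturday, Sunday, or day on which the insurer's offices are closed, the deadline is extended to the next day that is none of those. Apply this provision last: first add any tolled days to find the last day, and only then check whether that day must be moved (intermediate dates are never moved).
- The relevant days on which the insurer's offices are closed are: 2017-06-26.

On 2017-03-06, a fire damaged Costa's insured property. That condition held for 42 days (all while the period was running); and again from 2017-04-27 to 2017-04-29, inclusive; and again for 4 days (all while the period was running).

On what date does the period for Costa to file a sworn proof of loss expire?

June 27, 2017

2 months after 2017-03-06 is May 6, 2017.
Tolling adds 42 days: May 6, 2017 + 42 days = June 17, 2017.
From April 27, 2017 through April 29, 2017 inclusive is 3 days; tolling adds 3 days: June 17, 2017 + 3 days = June 20, 2017.
Tolling adds 4 days: June 20, 2017 + 4 days = June 24, 2017.
June 24, 2017 is Saturday; June 25, 2017 is Sunday; June 26, 2017 is a listed holiday. The next qualifying day is June 27, 2017.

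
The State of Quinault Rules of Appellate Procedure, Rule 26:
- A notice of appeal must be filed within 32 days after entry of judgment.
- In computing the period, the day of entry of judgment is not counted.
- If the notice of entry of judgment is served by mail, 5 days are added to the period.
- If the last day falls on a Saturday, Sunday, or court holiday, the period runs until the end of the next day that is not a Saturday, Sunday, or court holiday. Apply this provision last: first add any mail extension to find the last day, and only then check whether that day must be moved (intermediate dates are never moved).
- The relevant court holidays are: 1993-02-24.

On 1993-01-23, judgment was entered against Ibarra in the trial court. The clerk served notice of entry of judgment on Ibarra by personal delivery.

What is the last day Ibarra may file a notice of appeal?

February 25, 1993

32 days after 1993-01-23 is February 24, 1993.
Service was not by mail, so no mail extension applies.
February 24, 1993 is a listed holiday. The next qualifying day is February 25, 1993.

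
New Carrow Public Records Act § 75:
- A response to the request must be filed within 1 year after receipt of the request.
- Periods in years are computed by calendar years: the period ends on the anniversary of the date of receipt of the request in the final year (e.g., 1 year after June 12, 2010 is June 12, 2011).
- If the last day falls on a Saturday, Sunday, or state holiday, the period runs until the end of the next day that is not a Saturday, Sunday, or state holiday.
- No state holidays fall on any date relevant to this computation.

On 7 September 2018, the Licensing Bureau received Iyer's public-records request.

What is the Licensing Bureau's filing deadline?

September 9, 2019

1 year after 7 September 2018 is September 7, 2019.
September 7, 2019 is Saturday; September 8, 2019 is Sunday. The next qualifying day is September 9, 2019.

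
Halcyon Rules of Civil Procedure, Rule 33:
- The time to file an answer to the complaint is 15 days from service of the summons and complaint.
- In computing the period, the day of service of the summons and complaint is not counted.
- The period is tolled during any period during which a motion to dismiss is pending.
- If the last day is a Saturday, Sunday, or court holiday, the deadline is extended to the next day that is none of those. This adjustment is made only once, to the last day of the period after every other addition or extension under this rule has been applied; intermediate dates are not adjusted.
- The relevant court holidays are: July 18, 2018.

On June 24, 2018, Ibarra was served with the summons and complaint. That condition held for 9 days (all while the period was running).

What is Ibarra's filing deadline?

15 days after June 24, 2018 is July 9, 2018.
Tolling adds 9 days: July 9, 2018 + 9 days = July 18, 2018.
July 18, 2018 is a listed holiday. The next qualifying day is July 19, 2018.

July 19, 2018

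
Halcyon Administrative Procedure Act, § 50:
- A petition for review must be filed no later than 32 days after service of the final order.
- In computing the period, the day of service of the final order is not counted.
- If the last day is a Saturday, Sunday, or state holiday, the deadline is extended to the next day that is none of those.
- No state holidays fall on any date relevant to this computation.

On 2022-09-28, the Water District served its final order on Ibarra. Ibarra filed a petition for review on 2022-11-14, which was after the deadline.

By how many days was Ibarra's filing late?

32 days after 2022-09-28 is October 30, 2022.
October 30, 2022 is Sunday. The next qualifying day is October 31, 2022.
The deadline is October 31, 2022; from October 31, 2022 to November 14, 2022 is 14 days.

14 days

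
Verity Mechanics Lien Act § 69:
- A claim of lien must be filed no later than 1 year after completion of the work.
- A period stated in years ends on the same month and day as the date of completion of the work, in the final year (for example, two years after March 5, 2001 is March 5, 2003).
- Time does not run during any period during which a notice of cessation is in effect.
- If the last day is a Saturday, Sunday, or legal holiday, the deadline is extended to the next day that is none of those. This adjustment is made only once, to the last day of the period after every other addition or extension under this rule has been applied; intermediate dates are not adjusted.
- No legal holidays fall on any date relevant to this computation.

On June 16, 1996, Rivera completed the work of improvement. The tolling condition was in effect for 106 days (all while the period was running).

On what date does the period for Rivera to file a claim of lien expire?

September 30, 1997

1 year after June 16, 1996 is June 16, 1997.
Tolling adds 106 days: June 16, 1997 + 106 days = September 30, 1997.
September 30, 1997 is a Tuesday and not a legal holiday, so no extension applies.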